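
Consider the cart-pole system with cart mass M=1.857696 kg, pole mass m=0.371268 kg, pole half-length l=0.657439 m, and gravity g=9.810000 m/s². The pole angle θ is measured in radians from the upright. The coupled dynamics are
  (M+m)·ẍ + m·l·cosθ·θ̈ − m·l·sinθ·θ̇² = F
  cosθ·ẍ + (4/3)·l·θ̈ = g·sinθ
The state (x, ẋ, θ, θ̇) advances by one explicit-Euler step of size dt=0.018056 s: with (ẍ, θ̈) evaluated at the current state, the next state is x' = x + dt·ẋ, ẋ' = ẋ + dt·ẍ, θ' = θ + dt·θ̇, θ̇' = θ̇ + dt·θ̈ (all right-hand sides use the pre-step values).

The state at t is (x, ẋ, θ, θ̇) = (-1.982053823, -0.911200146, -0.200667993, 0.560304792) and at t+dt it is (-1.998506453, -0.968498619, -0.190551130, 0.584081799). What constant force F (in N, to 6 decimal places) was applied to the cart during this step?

ẍ = (ẋ'−ẋ)/dt = (-0.968498619−-0.911200146)/0.018056 = -3.173376
θ̈ = (θ̇'−θ̇)/dt = (0.584081799−0.560304792)/0.018056 = 1.316848
sinθ=-0.199324, cosθ=0.979934
F = (M+m)·ẍ + m·l·cosθ·θ̈ − m·l·sinθ·θ̇² = -7.073340 + 0.314974 − -0.015274 = -6.743092

F = -6.743092 N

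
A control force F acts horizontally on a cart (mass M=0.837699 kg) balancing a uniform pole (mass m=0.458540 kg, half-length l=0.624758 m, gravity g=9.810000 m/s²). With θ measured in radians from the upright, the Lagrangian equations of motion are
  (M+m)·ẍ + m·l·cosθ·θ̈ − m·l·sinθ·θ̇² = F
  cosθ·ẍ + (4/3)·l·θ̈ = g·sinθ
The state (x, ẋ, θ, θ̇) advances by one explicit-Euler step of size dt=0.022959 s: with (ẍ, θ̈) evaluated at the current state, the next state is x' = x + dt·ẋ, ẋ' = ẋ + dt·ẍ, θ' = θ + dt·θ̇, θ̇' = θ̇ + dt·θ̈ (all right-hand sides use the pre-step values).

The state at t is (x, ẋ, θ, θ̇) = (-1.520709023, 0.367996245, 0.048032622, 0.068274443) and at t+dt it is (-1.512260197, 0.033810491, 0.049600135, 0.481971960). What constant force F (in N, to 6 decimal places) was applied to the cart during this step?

F = -13.711753 N

ẍ = (ẋ'−ẋ)/dt = (0.033810491−0.367996245)/0.022959 = -14.555763
θ̈ = (θ̇'−θ̇)/dt = (0.481971960−0.068274443)/0.022959 = 18.018969
sinθ=0.048014, cosθ=0.998847
F = (M+m)·ẍ + m·l·cosθ·θ̈ − m·l·sinθ·θ̇² = -18.867747 + 5.156058 − 0.000064 = -13.711753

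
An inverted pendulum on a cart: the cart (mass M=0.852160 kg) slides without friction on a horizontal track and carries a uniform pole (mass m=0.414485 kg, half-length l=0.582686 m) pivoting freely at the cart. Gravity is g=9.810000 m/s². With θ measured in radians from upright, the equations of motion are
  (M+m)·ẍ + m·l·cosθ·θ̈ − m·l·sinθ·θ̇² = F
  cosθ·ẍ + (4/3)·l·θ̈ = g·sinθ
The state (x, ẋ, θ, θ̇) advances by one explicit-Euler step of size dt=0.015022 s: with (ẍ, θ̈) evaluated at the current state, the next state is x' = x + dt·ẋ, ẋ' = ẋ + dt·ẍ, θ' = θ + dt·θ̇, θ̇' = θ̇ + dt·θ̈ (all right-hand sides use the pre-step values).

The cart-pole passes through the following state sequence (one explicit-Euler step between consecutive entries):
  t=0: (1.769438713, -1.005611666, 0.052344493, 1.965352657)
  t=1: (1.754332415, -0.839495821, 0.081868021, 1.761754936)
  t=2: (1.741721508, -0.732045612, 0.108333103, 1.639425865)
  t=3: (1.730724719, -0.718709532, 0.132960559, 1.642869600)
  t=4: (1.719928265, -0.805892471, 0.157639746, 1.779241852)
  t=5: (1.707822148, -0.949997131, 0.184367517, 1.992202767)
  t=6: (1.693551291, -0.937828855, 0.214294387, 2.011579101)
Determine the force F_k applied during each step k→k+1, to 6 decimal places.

F_0 = 10.689131 N
F_1 = 7.038684 N
F_2 = 1.109347 N
F_3 = -5.264464 N
F_4 = -8.889433 N
F_5 = 1.156538 N

step 0→1:
  ẍ = (ẋ'−ẋ)/dt = (-0.839495821−-1.005611666)/0.015022 = 11.058171
  θ̈ = (θ̇'−θ̇)/dt = (1.761754936−1.965352657)/0.015022 = -13.553303
  sinθ=0.052321, cosθ=0.998630
  F = (M+m)·ẍ + m·l·cosθ·θ̈ − m·l·sinθ·θ̇² = 14.006777 + -3.268837 − 0.048809 = 10.689131
step 1→2:
  ẍ = (ẋ'−ẋ)/dt = (-0.732045612−-0.839495821)/0.015022 = 7.152856
  θ̈ = (θ̇'−θ̇)/dt = (1.639425865−1.761754936)/0.015022 = -8.143328
  sinθ=0.081777, cosθ=0.996651
  F = (M+m)·ẍ + m·l·cosθ·θ̈ − m·l·sinθ·θ̇² = 9.060130 + -1.960145 − 0.061300 = 7.038684
step 2→3:
  ẍ = (ẋ'−ẋ)/dt = (-0.718709532−-0.732045612)/0.015022 = 0.887770
  θ̈ = (θ̇'−θ̇)/dt = (1.642869600−1.639425865)/0.015022 = 0.229246
  sinθ=0.108121, cosθ=0.994138
  F = (M+m)·ẍ + m·l·cosθ·θ̈ − m·l·sinθ·θ̇² = 1.124489 + 0.055042 − 0.070184 = 1.109347
step 3→4:
  ẍ = (ẋ'−ẋ)/dt = (-0.805892471−-0.718709532)/0.015022 = -5.803684
  θ̈ = (θ̇'−θ̇)/dt = (1.779241852−1.642869600)/0.015022 = 9.078169
  sinθ=0.132569, cosθ=0.991174
  F = (M+m)·ẍ + m·l·cosθ·θ̈ − m·l·sinθ·θ̇² = -7.351207 + 2.173159 − 0.086416 = -5.264464
step 4→5:
  ẍ = (ẋ'−ẋ)/dt = (-0.949997131−-0.805892471)/0.015022 = -9.592908
  θ̈ = (θ̇'−θ̇)/dt = (1.992202767−1.779241852)/0.015022 = 14.176602
  sinθ=0.156988, cosθ=0.987601
  F = (M+m)·ẍ + m·l·cosθ·θ̈ − m·l·sinθ·θ̇² = -12.150809 + 3.381403 − 0.120027 = -8.889433
step 5→6:
  ẍ = (ẋ'−ẋ)/dt = (-0.937828855−-0.949997131)/0.015022 = 0.810030
  θ̈ = (θ̇'−θ̇)/dt = (2.011579101−1.992202767)/0.015022 = 1.289864
  sinθ=0.183325, cosθ=0.983052
  F = (M+m)·ẍ + m·l·cosθ·θ̈ − m·l·sinθ·θ̇² = 1.026021 + 0.306241 − 0.175724 = 1.156538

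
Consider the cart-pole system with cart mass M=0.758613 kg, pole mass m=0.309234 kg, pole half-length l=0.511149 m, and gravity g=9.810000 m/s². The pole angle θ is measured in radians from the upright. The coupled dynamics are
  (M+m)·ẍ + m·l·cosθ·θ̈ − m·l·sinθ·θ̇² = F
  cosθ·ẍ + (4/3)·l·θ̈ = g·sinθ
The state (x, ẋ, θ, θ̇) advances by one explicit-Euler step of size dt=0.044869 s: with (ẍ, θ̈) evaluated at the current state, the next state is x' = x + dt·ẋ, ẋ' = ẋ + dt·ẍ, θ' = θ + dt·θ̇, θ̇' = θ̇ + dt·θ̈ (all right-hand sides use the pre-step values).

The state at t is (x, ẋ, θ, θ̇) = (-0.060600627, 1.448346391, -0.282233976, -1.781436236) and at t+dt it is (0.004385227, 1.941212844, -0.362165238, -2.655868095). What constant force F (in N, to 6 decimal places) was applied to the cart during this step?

F = 8.910962 N

ẍ = (ẋ'−ẋ)/dt = (1.941212844−1.448346391)/0.044869 = 10.984565
θ̈ = (θ̇'−θ̇)/dt = (-2.655868095−-1.781436236)/0.044869 = -19.488552
sinθ=-0.278502, cosθ=0.960436
F = (M+m)·ẍ + m·l·cosθ·θ̈ − m·l·sinθ·θ̇² = 11.729835 + -2.958575 − -0.139702 = 8.910962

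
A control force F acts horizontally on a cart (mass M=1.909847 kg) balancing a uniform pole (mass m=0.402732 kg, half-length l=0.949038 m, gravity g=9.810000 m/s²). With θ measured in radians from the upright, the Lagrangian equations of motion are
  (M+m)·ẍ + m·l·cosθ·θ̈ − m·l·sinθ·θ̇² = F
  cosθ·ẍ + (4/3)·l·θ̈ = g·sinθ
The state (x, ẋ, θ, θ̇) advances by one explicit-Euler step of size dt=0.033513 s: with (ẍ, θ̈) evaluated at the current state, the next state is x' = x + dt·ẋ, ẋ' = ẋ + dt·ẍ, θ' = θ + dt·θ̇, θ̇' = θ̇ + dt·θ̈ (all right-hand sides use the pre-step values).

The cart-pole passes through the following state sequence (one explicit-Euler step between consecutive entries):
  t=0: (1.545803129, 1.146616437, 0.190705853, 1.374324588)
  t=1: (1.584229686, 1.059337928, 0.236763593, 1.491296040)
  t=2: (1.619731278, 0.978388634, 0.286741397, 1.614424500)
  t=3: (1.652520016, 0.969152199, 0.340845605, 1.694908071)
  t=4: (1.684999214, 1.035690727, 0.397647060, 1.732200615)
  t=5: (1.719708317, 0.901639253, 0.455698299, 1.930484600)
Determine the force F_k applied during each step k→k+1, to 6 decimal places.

F_0 = -4.849682 N
F_1 = -4.420243 N
F_2 = -0.038691 N
F_3 = 4.625330 N
F_4 = -7.609449 N

step 0→1:
  ẍ = (ẋ'−ẋ)/dt = (1.059337928−1.146616437)/0.033513 = -2.604318
  θ̈ = (θ̇'−θ̇)/dt = (1.491296040−1.374324588)/0.033513 = 3.490331
  sinθ=0.189552, cosθ=0.981871
  F = (M+m)·ẍ + m·l·cosθ·θ̈ − m·l·sinθ·θ̇² = -6.022691 + 1.309847 − 0.136838 = -4.849682
step 1→2:
  ẍ = (ẋ'−ẋ)/dt = (0.978388634−1.059337928)/0.033513 = -2.415459
  θ̈ = (θ̇'−θ̇)/dt = (1.614424500−1.491296040)/0.033513 = 3.674051
  sinθ=0.234558, cosθ=0.972102
  F = (M+m)·ẍ + m·l·cosθ·θ̈ − m·l·sinθ·θ̇² = -5.585941 + 1.365076 − 0.199378 = -4.420243
step 2→3:
  ẍ = (ẋ'−ẋ)/dt = (0.969152199−0.978388634)/0.033513 = -0.275608
  θ̈ = (θ̇'−θ̇)/dt = (1.694908071−1.614424500)/0.033513 = 2.401563
  sinθ=0.282828, cosθ=0.959171
  F = (M+m)·ẍ + m·l·cosθ·θ̈ − m·l·sinθ·θ̇² = -0.637364 + 0.880419 − 0.281746 = -0.038691
step 3→4:
  ẍ = (ẋ'−ẋ)/dt = (1.035690727−0.969152199)/0.033513 = 1.985454
  θ̈ = (θ̇'−θ̇)/dt = (1.732200615−1.694908071)/0.033513 = 1.112778
  sinθ=0.334284, cosθ=0.942472
  F = (M+m)·ẍ + m·l·cosθ·θ̈ − m·l·sinθ·θ̇² = 4.591520 + 0.400846 − 0.367035 = 4.625330
step 4→5:
  ẍ = (ẋ'−ẋ)/dt = (0.901639253−1.035690727)/0.033513 = -3.999984
  θ̈ = (θ̇'−θ̇)/dt = (1.930484600−1.732200615)/0.033513 = 5.916629
  sinθ=0.387250, cosθ=0.921975
  F = (M+m)·ẍ + m·l·cosθ·θ̈ − m·l·sinθ·θ̇² = -9.250280 + 2.084938 − 0.444107 = -7.609449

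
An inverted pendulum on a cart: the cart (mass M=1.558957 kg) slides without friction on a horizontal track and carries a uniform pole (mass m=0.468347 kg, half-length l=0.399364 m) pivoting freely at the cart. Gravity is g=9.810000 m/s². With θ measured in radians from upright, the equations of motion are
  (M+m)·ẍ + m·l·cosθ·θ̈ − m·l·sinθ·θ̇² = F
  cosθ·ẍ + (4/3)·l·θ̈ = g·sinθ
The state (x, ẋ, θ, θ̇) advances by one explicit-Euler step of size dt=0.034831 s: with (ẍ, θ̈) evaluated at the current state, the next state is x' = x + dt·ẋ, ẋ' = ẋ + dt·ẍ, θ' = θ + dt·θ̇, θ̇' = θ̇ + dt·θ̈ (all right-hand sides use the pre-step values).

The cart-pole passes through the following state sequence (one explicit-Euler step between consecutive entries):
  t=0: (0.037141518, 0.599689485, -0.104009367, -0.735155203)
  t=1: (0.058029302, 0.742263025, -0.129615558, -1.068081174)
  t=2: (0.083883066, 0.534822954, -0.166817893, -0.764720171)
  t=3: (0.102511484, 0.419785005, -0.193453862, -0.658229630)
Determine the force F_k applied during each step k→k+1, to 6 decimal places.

step 0→1:
  ẍ = (ẋ'−ẋ)/dt = (0.742263025−0.599689485)/0.034831 = 4.093294
  θ̈ = (θ̇'−θ̇)/dt = (-1.068081174−-0.735155203)/0.034831 = -9.558324
  sinθ=-0.103822, cosθ=0.994596
  F = (M+m)·ẍ + m·l·cosθ·θ̈ − m·l·sinθ·θ̇² = 8.298352 + -1.778136 − -0.010495 = 6.530711
step 1→2:
  ẍ = (ẋ'−ẋ)/dt = (0.534822954−0.742263025)/0.034831 = -5.955616
  θ̈ = (θ̇'−θ̇)/dt = (-0.764720171−-1.068081174)/0.034831 = 8.709512
  sinθ=-0.129253, cosθ=0.991612
  F = (M+m)·ẍ + m·l·cosθ·θ̈ − m·l·sinθ·θ̇² = -12.073845 + 1.615370 − -0.027579 = -10.430895
step 2→3:
  ẍ = (ẋ'−ẋ)/dt = (0.419785005−0.534822954)/0.034831 = -3.302746
  θ̈ = (θ̇'−θ̇)/dt = (-0.658229630−-0.764720171)/0.034831 = 3.057350
  sinθ=-0.166045, cosθ=0.986118
  F = (M+m)·ẍ + m·l·cosθ·θ̈ − m·l·sinθ·θ̇² = -6.695670 + 0.563911 − -0.018162 = -6.113597

F_0 = 6.530711 N
F_1 = -10.430895 N
F_2 = -6.113597 N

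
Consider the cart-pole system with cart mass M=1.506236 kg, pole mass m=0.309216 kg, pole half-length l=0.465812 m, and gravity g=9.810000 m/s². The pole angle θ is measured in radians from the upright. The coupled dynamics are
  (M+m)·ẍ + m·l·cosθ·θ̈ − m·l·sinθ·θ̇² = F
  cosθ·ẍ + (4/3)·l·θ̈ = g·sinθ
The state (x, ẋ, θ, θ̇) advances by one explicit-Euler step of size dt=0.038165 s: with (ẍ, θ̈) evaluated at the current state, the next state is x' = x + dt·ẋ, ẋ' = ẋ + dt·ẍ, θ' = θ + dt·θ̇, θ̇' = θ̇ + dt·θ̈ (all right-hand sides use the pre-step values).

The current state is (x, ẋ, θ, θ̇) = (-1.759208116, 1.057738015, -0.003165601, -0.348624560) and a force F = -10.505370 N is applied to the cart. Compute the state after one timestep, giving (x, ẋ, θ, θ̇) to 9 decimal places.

sinθ=-0.003165596, cosθ=0.999994989
temp = (F + m·l·θ̇²·sinθ)/(M+m) = (-10.505370 + -0.000055417)/1.815452 = -5.786672089
θ̈ = (g·sinθ − cosθ·temp)/(l·(4/3 − m·cos²θ/(M+m))) = 10.624180245
ẍ = temp − m·l·θ̈·cosθ/(M+m) = -6.629581909
Euler: x'=-1.759208116+0.038165·1.057738015=-1.718839545, ẋ'=1.057738015+0.038165·-6.629581909=0.804720021
       θ'=-0.003165601+0.038165·-0.348624560=-0.016470857, θ̇'=-0.348624560+0.038165·10.624180245=0.056847279

(-1.718839545, 0.804720021, -0.016470857, 0.056847279)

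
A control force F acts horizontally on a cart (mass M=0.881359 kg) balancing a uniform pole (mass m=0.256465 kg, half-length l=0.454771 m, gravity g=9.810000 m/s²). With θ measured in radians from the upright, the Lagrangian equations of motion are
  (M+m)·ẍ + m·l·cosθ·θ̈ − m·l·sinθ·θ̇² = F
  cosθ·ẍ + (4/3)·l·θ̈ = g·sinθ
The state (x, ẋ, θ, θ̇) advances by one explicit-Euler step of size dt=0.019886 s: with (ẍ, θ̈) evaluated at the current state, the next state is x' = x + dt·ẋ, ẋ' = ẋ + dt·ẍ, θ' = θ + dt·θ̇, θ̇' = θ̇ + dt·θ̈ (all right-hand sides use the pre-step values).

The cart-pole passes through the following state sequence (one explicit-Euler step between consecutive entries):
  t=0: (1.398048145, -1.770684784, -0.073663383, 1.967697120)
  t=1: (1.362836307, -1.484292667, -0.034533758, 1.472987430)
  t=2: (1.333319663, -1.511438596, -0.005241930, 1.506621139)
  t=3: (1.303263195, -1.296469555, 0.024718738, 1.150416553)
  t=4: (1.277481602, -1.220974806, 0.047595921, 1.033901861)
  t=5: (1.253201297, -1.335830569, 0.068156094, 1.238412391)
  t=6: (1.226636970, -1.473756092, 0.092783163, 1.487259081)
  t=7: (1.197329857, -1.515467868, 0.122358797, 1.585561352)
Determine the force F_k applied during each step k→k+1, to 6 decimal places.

F_0 = 13.526190 N
F_1 = -1.347334 N
F_2 = 10.212207 N
F_3 = 3.632635 N
F_4 = -5.379562 N
F_5 = -6.447798 N
F_6 = -1.836469 N

step 0→1:
  ẍ = (ẋ'−ẋ)/dt = (-1.484292667−-1.770684784)/0.019886 = 14.401696
  θ̈ = (θ̇'−θ̇)/dt = (1.472987430−1.967697120)/0.019886 = -24.877285
  sinθ=-0.073597, cosθ=0.997288
  F = (M+m)·ẍ + m·l·cosθ·θ̈ − m·l·sinθ·θ̇² = 16.386595 + -2.893640 − -0.033235 = 13.526190
step 1→2:
  ẍ = (ẋ'−ẋ)/dt = (-1.511438596−-1.484292667)/0.019886 = -1.365077
  θ̈ = (θ̇'−θ̇)/dt = (1.506621139−1.472987430)/0.019886 = 1.691326
  sinθ=-0.034527, cosθ=0.999404
  F = (M+m)·ẍ + m·l·cosθ·θ̈ − m·l·sinθ·θ̇² = -1.553218 + 0.197147 − -0.008737 = -1.347334
step 2→3:
  ẍ = (ẋ'−ẋ)/dt = (-1.296469555−-1.511438596)/0.019886 = 10.810069
  θ̈ = (θ̇'−θ̇)/dt = (1.150416553−1.506621139)/0.019886 = -17.912330
  sinθ=-0.005242, cosθ=0.999986
  F = (M+m)·ẍ + m·l·cosθ·θ̈ − m·l·sinθ·θ̇² = 12.299956 + -2.089137 − -0.001388 = 10.212207
step 3→4:
  ẍ = (ẋ'−ẋ)/dt = (-1.220974806−-1.296469555)/0.019886 = 3.796377
  θ̈ = (θ̇'−θ̇)/dt = (1.033901861−1.150416553)/0.019886 = -5.859132
  sinθ=0.024716, cosθ=0.999695
  F = (M+m)·ẍ + m·l·cosθ·θ̈ − m·l·sinθ·θ̇² = 4.319609 + -0.683158 − 0.003815 = 3.632635
step 4→5:
  ẍ = (ẋ'−ẋ)/dt = (-1.335830569−-1.220974806)/0.019886 = -5.775710
  θ̈ = (θ̇'−θ̇)/dt = (1.238412391−1.033901861)/0.019886 = 10.284146
  sinθ=0.047578, cosθ=0.998868
  F = (M+m)·ẍ + m·l·cosθ·θ̈ − m·l·sinθ·θ̇² = -6.571741 + 1.198111 − 0.005932 = -5.379562
step 5→6:
  ẍ = (ẋ'−ẋ)/dt = (-1.473756092−-1.335830569)/0.019886 = -6.935810
  θ̈ = (θ̇'−θ̇)/dt = (1.487259081−1.238412391)/0.019886 = 12.513662
  sinθ=0.068103, cosθ=0.997678
  F = (M+m)·ẍ + m·l·cosθ·θ̈ − m·l·sinθ·θ̇² = -7.891731 + 1.456115 − 0.012182 = -6.447798
step 6→7:
  ẍ = (ẋ'−ẋ)/dt = (-1.515467868−-1.473756092)/0.019886 = -2.097545
  θ̈ = (θ̇'−θ̇)/dt = (1.585561352−1.487259081)/0.019886 = 4.943290
  sinθ=0.092650, cosθ=0.995699
  F = (M+m)·ẍ + m·l·cosθ·θ̈ − m·l·sinθ·θ̇² = -2.386637 + 0.574070 − 0.023902 = -1.836469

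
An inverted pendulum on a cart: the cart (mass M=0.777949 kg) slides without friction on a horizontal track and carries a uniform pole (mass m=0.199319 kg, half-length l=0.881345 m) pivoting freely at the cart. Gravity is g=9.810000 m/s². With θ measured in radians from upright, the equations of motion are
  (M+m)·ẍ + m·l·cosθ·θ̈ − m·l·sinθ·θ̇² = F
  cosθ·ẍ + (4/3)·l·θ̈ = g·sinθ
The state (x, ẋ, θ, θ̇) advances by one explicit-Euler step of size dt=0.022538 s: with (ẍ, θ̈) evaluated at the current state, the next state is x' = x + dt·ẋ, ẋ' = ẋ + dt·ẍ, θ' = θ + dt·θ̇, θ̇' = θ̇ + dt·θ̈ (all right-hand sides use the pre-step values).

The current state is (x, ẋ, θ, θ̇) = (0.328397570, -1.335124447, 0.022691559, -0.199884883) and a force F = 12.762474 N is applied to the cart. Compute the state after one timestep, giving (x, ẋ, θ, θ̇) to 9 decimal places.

sinθ=0.022689612, cosθ=0.999742558
temp = (F + m·l·θ̇²·sinθ)/(M+m) = (12.762474 + 0.000159251)/0.977268 = 13.059501847
θ̈ = (g·sinθ − cosθ·temp)/(l·(4/3 − m·cos²θ/(M+m))) = -12.892030186
ẍ = temp − m·l·θ̈·cosθ/(M+m) = 15.376312064
Euler: x'=0.328397570+0.022538·-1.335124447=0.298306535, ẋ'=-1.335124447+0.022538·15.376312064=-0.988573126
       θ'=0.022691559+0.022538·-0.199884883=0.018186554, θ̇'=-0.199884883+0.022538·-12.892030186=-0.490445459

(0.298306535, -0.988573126, 0.018186554, -0.490445459)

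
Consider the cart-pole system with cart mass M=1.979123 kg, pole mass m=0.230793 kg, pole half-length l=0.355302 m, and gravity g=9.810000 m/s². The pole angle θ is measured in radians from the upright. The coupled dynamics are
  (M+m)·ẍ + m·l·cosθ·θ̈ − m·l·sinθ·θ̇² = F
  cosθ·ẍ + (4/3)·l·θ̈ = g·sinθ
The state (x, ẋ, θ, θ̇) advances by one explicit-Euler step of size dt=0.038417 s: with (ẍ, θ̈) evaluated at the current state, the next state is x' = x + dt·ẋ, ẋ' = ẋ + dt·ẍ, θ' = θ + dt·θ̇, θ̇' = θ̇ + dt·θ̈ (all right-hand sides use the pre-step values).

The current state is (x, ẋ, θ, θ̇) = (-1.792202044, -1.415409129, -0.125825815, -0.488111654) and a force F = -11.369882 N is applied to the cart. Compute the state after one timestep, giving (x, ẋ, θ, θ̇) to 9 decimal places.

sinθ=-0.125494062, cosθ=0.992094371
temp = (F + m·l·θ̇²·sinθ)/(M+m) = (-11.369882 + -0.002451782)/2.209916 = -5.146047986
θ̈ = (g·sinθ − cosθ·temp)/(l·(4/3 − m·cos²θ/(M+m))) = 8.861256633
ẍ = temp − m·l·θ̈·cosθ/(M+m) = -5.472254642
Euler: x'=-1.792202044+0.038417·-1.415409129=-1.846577817, ẋ'=-1.415409129+0.038417·-5.472254642=-1.625636736
       θ'=-0.125825815+0.038417·-0.488111654=-0.144577600, θ̇'=-0.488111654+0.038417·8.861256633=-0.147688758

(-1.846577817, -1.625636736, -0.144577600, -0.147688758)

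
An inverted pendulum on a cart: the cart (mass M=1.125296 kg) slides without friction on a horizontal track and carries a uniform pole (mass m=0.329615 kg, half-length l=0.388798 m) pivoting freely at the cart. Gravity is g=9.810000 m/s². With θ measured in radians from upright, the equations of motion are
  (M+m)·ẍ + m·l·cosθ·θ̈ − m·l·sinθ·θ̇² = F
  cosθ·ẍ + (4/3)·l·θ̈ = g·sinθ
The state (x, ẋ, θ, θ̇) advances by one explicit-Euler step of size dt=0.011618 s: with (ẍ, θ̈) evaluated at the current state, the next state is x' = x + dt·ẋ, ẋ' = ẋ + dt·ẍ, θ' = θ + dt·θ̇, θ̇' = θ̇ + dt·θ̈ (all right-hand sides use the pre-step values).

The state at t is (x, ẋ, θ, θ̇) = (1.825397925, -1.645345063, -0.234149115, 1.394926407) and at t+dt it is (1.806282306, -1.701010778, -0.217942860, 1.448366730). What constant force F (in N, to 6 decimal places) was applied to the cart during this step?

ẍ = (ẋ'−ẋ)/dt = (-1.701010778−-1.645345063)/0.011618 = -4.791334
θ̈ = (θ̇'−θ̇)/dt = (1.448366730−1.394926407)/0.011618 = 4.599787
sinθ=-0.232015, cosθ=0.972712
F = (M+m)·ẍ + m·l·cosθ·θ̈ − m·l·sinθ·θ̇² = -6.970964 + 0.573394 − -0.057856 = -6.339714

F = -6.339714 N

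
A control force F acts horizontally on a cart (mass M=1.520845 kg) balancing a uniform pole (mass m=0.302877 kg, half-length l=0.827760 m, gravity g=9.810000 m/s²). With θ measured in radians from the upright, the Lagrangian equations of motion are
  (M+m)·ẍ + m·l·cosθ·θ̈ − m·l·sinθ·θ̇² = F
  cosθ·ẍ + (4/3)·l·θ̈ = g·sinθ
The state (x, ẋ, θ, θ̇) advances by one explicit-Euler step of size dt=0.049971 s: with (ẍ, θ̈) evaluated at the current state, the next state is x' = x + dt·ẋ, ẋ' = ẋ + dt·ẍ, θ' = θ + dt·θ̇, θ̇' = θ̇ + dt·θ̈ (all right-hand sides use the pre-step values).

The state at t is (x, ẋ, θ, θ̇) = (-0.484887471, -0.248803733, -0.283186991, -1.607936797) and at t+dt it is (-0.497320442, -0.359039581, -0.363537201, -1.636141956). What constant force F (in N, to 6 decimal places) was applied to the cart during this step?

ẍ = (ẋ'−ẋ)/dt = (-0.359039581−-0.248803733)/0.049971 = -2.205996
θ̈ = (θ̇'−θ̇)/dt = (-1.636141956−-1.607936797)/0.049971 = -0.564431
sinθ=-0.279417, cosθ=0.960170
F = (M+m)·ẍ + m·l·cosθ·θ̈ − m·l·sinθ·θ̇² = -4.023124 + -0.135872 − -0.181118 = -3.977878

F = -3.977878 N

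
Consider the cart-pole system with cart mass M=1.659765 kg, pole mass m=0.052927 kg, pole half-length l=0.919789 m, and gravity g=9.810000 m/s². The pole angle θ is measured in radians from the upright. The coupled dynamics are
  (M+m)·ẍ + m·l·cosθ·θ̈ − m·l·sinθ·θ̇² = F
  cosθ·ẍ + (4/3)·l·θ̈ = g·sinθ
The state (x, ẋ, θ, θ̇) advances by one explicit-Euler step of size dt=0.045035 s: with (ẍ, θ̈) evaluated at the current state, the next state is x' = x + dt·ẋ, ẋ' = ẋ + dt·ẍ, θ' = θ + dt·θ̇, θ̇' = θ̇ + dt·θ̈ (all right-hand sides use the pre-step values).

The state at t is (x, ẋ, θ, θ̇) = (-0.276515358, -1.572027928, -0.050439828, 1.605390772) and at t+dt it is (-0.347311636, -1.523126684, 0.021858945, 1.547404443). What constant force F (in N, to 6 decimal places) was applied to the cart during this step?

F = 1.803450 N

ẍ = (ẋ'−ẋ)/dt = (-1.523126684−-1.572027928)/0.045035 = 1.085850
θ̈ = (θ̇'−θ̇)/dt = (1.547404443−1.605390772)/0.045035 = -1.287584
sinθ=-0.050418, cosθ=0.998728
F = (M+m)·ẍ + m·l·cosθ·θ̈ − m·l·sinθ·θ̇² = 1.859726 + -0.062602 − -0.006326 = 1.803450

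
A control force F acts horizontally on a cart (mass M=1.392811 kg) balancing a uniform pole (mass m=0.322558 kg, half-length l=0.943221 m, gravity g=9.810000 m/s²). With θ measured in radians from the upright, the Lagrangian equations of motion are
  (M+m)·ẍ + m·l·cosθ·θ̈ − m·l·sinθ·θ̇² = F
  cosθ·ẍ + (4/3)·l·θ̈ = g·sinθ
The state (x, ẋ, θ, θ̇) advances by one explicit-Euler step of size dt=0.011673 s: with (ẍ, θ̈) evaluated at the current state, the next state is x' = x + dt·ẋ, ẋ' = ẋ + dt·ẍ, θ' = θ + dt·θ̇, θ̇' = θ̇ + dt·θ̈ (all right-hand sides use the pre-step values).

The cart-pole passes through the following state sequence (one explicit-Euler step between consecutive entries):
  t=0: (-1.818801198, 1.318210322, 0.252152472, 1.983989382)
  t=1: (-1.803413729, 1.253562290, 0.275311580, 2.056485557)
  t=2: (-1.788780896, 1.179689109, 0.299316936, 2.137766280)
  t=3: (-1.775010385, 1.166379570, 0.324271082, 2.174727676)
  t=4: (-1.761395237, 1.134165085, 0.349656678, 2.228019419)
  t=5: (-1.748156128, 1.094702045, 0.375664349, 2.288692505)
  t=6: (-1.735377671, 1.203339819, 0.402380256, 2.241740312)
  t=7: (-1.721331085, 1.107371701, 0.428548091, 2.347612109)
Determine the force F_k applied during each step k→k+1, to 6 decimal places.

F_0 = -7.969149 N
F_1 = -9.166874 N
F_2 = -1.445323 N
F_3 = -3.875839 N
F_4 = -4.830867 N
F_5 = 14.241407 N
F_6 = -12.162406 N

step 0→1:
  ẍ = (ẋ'−ẋ)/dt = (1.253562290−1.318210322)/0.011673 = -5.538253
  θ̈ = (θ̇'−θ̇)/dt = (2.056485557−1.983989382)/0.011673 = 6.210586
  sinθ=0.249489, cosθ=0.968378
  F = (M+m)·ẍ + m·l·cosθ·θ̈ − m·l·sinθ·θ̇² = -9.500148 + 1.829779 − 0.298780 = -7.969149
step 1→2:
  ẍ = (ẋ'−ẋ)/dt = (1.179689109−1.253562290)/0.011673 = -6.328551
  θ̈ = (θ̇'−θ̇)/dt = (2.137766280−2.056485557)/0.011673 = 6.963139
  sinθ=0.271847, cosθ=0.962341
  F = (M+m)·ẍ + m·l·cosθ·θ̈ − m·l·sinθ·θ̇² = -10.855801 + 2.038709 − 0.349781 = -9.166874
step 2→3:
  ẍ = (ẋ'−ẋ)/dt = (1.166379570−1.179689109)/0.011673 = -1.140199
  θ̈ = (θ̇'−θ̇)/dt = (2.174727676−2.137766280)/0.011673 = 3.166401
  sinθ=0.294868, cosθ=0.955538
  F = (M+m)·ẍ + m·l·cosθ·θ̈ − m·l·sinθ·θ̇² = -1.955861 + 0.920524 − 0.409986 = -1.445323
step 3→4:
  ẍ = (ẋ'−ẋ)/dt = (1.134165085−1.166379570)/0.011673 = -2.759743
  θ̈ = (θ̇'−θ̇)/dt = (2.228019419−2.174727676)/0.011673 = 4.565385
  sinθ=0.318618, cosθ=0.947883
  F = (M+m)·ẍ + m·l·cosθ·θ̈ − m·l·sinθ·θ̇² = -4.733978 + 1.316599 − 0.458460 = -3.875839
step 4→5:
  ẍ = (ẋ'−ẋ)/dt = (1.094702045−1.134165085)/0.011673 = -3.380711
  θ̈ = (θ̇'−θ̇)/dt = (2.288692505−2.228019419)/0.011673 = 5.197729
  sinθ=0.342575, cosθ=0.939490
  F = (M+m)·ẍ + m·l·cosθ·θ̈ − m·l·sinθ·θ̇² = -5.799167 + 1.485687 − 0.517387 = -4.830867
step 5→6:
  ẍ = (ẋ'−ẋ)/dt = (1.203339819−1.094702045)/0.011673 = 9.306757
  θ̈ = (θ̇'−θ̇)/dt = (2.241740312−2.288692505)/0.011673 = -4.022290
  sinθ=0.366891, cosθ=0.930264
  F = (M+m)·ẍ + m·l·cosθ·θ̈ − m·l·sinθ·θ̇² = 15.964522 + -1.138416 − 0.584700 = 14.241407
step 6→7:
  ẍ = (ẋ'−ẋ)/dt = (1.107371701−1.203339819)/0.011673 = -8.221376
  θ̈ = (θ̇'−θ̇)/dt = (2.347612109−2.241740312)/0.011673 = 9.069802
  sinθ=0.391610, cosθ=0.920131
  F = (M+m)·ẍ + m·l·cosθ·θ̈ − m·l·sinθ·θ̇² = -14.102693 + 2.539037 − 0.598750 = -12.162406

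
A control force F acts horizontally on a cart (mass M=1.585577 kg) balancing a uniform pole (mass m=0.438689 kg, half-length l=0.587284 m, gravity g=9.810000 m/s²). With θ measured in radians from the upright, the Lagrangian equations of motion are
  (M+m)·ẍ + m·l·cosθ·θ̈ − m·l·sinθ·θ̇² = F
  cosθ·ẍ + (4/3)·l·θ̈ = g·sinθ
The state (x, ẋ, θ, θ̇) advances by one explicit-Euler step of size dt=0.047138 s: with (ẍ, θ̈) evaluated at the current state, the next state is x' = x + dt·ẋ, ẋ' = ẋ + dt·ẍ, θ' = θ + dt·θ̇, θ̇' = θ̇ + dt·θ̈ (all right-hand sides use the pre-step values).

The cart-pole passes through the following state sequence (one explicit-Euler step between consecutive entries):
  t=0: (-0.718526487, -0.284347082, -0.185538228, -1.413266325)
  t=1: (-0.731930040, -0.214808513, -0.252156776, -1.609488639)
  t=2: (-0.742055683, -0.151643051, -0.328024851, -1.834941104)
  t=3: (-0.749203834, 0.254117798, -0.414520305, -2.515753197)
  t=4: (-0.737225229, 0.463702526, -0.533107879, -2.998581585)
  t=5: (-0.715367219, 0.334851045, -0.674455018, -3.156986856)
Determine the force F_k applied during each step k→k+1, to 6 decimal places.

F_0 = 2.027094 N
F_1 = 1.685795 N
F_2 = 14.181614 N
F_3 = 7.241566 N
F_4 = -5.101665 N

step 0→1:
  ẍ = (ẋ'−ẋ)/dt = (-0.214808513−-0.284347082)/0.047138 = 1.475213
  θ̈ = (θ̇'−θ̇)/dt = (-1.609488639−-1.413266325)/0.047138 = -4.162720
  sinθ=-0.184476, cosθ=0.982837
  F = (M+m)·ẍ + m·l·cosθ·θ̈ − m·l·sinθ·θ̇² = 2.986223 + -1.054056 − -0.094927 = 2.027094
step 1→2:
  ẍ = (ẋ'−ẋ)/dt = (-0.151643051−-0.214808513)/0.047138 = 1.340012
  θ̈ = (θ̇'−θ̇)/dt = (-1.834941104−-1.609488639)/0.047138 = -4.782818
  sinθ=-0.249493, cosθ=0.968377
  F = (M+m)·ẍ + m·l·cosθ·θ̈ − m·l·sinθ·θ̇² = 2.712540 + -1.193254 − -0.166510 = 1.685795
step 2→3:
  ẍ = (ẋ'−ẋ)/dt = (0.254117798−-0.151643051)/0.047138 = 8.607935
  θ̈ = (θ̇'−θ̇)/dt = (-2.515753197−-1.834941104)/0.047138 = -14.442957
  sinθ=-0.322174, cosθ=0.946681
  F = (M+m)·ẍ + m·l·cosθ·θ̈ − m·l·sinθ·θ̇² = 17.424751 + -3.522609 − -0.279473 = 14.181614
step 3→4:
  ẍ = (ẋ'−ẋ)/dt = (0.463702526−0.254117798)/0.047138 = 4.446195
  θ̈ = (θ̇'−θ̇)/dt = (-2.998581585−-2.515753197)/0.047138 = -10.242870
  sinθ=-0.402751, cosθ=0.915310
  F = (M+m)·ẍ + m·l·cosθ·θ̈ − m·l·sinθ·θ̇² = 9.000281 + -2.415431 − -0.656716 = 7.241566
step 4→5:
  ẍ = (ẋ'−ẋ)/dt = (0.334851045−0.463702526)/0.047138 = -2.733495
  θ̈ = (θ̇'−θ̇)/dt = (-3.156986856−-2.998581585)/0.047138 = -3.360458
  sinθ=-0.508212, cosθ=0.861232
  F = (M+m)·ẍ + m·l·cosθ·θ̈ − m·l·sinθ·θ̇² = -5.533321 + -0.745630 − -1.177286 = -5.101665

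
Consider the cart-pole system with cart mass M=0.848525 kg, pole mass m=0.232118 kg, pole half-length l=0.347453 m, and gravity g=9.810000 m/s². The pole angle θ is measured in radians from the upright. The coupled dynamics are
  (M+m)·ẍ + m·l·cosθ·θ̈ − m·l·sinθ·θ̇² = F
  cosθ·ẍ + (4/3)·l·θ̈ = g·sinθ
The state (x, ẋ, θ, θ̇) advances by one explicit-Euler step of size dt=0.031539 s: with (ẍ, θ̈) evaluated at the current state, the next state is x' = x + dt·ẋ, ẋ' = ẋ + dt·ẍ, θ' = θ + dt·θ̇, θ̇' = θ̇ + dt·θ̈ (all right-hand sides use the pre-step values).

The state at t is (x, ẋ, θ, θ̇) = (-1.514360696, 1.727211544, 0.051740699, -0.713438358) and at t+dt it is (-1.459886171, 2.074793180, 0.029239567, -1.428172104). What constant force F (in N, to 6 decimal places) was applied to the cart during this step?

F = 10.082073 N

ẍ = (ẋ'−ẋ)/dt = (2.074793180−1.727211544)/0.031539 = 11.020693
θ̈ = (θ̇'−θ̇)/dt = (-1.428172104−-0.713438358)/0.031539 = -22.661903
sinθ=0.051718, cosθ=0.998662
F = (M+m)·ẍ + m·l·cosθ·θ̈ − m·l·sinθ·θ̇² = 11.909435 + -1.825239 − 0.002123 = 10.082073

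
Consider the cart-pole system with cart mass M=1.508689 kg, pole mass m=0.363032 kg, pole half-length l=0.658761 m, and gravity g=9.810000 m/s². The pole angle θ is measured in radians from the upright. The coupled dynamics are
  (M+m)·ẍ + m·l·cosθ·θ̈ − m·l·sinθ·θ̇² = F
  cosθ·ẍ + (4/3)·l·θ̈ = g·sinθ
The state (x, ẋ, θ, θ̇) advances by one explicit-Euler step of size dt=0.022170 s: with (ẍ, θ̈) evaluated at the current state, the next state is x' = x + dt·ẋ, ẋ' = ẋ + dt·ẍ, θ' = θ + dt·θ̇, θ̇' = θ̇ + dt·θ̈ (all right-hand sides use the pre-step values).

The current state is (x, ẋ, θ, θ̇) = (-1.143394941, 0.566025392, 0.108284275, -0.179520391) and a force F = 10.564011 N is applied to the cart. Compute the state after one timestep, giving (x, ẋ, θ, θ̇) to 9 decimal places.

(-1.130846158, 0.708204699, 0.104304308, -0.313683683)

sinθ=0.108072785, cosθ=0.994142984
temp = (F + m·l·θ̇²·sinθ)/(M+m) = (10.564011 + 0.000832946)/1.871721 = 5.644454460
θ̈ = (g·sinθ − cosθ·temp)/(l·(4/3 − m·cos²θ/(M+m))) = -6.051569331
ẍ = temp − m·l·θ̈·cosθ/(M+m) = 6.413139697
Euler: x'=-1.143394941+0.022170·0.566025392=-1.130846158, ẋ'=0.566025392+0.022170·6.413139697=0.708204699
       θ'=0.108284275+0.022170·-0.179520391=0.104304308, θ̇'=-0.179520391+0.022170·-6.051569331=-0.313683683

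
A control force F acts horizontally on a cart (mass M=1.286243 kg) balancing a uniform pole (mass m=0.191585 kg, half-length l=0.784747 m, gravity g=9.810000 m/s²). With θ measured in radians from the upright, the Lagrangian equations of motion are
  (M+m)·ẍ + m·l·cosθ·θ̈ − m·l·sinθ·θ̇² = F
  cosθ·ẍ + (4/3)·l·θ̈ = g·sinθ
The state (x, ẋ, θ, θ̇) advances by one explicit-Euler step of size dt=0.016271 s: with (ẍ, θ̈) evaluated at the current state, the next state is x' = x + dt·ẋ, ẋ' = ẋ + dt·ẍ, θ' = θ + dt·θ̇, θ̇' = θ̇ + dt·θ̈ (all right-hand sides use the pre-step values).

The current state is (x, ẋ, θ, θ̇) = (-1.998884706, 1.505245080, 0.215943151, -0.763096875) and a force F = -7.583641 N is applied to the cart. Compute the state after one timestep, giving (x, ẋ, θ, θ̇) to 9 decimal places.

sinθ=0.214268770, cosθ=0.976774741
temp = (F + m·l·θ̇²·sinθ)/(M+m) = (-7.583641 + 0.018758987)/1.477828 = -5.118919125
θ̈ = (g·sinθ − cosθ·temp)/(l·(4/3 − m·cos²θ/(M+m))) = 7.481579517
ẍ = temp − m·l·θ̈·cosθ/(M+m) = -5.862374650
Euler: x'=-1.998884706+0.016271·1.505245080=-1.974392863, ẋ'=1.505245080+0.016271·-5.862374650=1.409858382
       θ'=0.215943151+0.016271·-0.763096875=0.203526802, θ̇'=-0.763096875+0.016271·7.481579517=-0.641364095

(-1.974392863, 1.409858382, 0.203526802, -0.641364095)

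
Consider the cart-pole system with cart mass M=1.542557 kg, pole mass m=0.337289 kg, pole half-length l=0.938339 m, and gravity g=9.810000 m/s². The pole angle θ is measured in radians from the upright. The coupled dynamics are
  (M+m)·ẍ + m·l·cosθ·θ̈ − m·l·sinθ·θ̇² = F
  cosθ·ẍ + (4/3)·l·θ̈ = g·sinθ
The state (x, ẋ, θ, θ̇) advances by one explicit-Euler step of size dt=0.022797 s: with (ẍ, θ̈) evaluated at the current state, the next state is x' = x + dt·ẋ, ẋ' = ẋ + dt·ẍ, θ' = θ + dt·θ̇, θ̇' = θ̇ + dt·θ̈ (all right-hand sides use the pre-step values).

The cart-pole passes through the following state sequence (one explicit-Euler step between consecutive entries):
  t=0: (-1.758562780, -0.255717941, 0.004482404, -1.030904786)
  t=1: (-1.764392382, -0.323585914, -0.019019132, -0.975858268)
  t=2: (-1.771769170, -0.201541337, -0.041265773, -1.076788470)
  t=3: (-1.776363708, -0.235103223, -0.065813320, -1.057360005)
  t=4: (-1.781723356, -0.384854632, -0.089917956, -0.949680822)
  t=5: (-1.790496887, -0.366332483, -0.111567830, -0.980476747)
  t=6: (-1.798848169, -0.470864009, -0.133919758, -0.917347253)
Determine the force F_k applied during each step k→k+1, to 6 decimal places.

F_0 = -4.833712 N
F_1 = 8.668593 N
F_2 = -2.482886 N
F_3 = -10.833589 N
F_4 = 1.127159 N
F_5 = -7.714840 N

step 0→1:
  ẍ = (ẋ'−ẋ)/dt = (-0.323585914−-0.255717941)/0.022797 = -2.977057
  θ̈ = (θ̇'−θ̇)/dt = (-0.975858268−-1.030904786)/0.022797 = 2.414639
  sinθ=0.004482, cosθ=0.999990
  F = (M+m)·ẍ + m·l·cosθ·θ̈ − m·l·sinθ·θ̇² = -5.596409 + 0.764205 − 0.001508 = -4.833712
step 1→2:
  ẍ = (ẋ'−ẋ)/dt = (-0.201541337−-0.323585914)/0.022797 = 5.353537
  θ̈ = (θ̇'−θ̇)/dt = (-1.076788470−-0.975858268)/0.022797 = -4.427346
  sinθ=-0.019018, cosθ=0.999819
  F = (M+m)·ẍ + m·l·cosθ·θ̈ − m·l·sinθ·θ̇² = 10.063825 + -1.400964 − -0.005732 = 8.668593
step 2→3:
  ẍ = (ẋ'−ẋ)/dt = (-0.235103223−-0.201541337)/0.022797 = -1.472206
  θ̈ = (θ̇'−θ̇)/dt = (-1.057360005−-1.076788470)/0.022797 = 0.852238
  sinθ=-0.041254, cosθ=0.999149
  F = (M+m)·ẍ + m·l·cosθ·θ̈ − m·l·sinθ·θ̇² = -2.767521 + 0.269496 − -0.015139 = -2.482886
step 3→4:
  ẍ = (ẋ'−ẋ)/dt = (-0.384854632−-0.235103223)/0.022797 = -6.568909
  θ̈ = (θ̇'−θ̇)/dt = (-0.949680822−-1.057360005)/0.022797 = 4.723393
  sinθ=-0.065766, cosθ=0.997835
  F = (M+m)·ẍ + m·l·cosθ·θ̈ − m·l·sinθ·θ̇² = -12.348537 + 1.491677 − -0.023271 = -10.833589
step 4→5:
  ẍ = (ẋ'−ẋ)/dt = (-0.366332483−-0.384854632)/0.022797 = 0.812482
  θ̈ = (θ̇'−θ̇)/dt = (-0.980476747−-0.949680822)/0.022797 = -1.350876
  sinθ=-0.089797, cosθ=0.995960
  F = (M+m)·ẍ + m·l·cosθ·θ̈ − m·l·sinθ·θ̇² = 1.527341 + -0.425814 − -0.025632 = 1.127159
step 5→6:
  ẍ = (ẋ'−ẋ)/dt = (-0.470864009−-0.366332483)/0.022797 = -4.585319
  θ̈ = (θ̇'−θ̇)/dt = (-0.917347253−-0.980476747)/0.022797 = 2.769202
  sinθ=-0.111337, cosθ=0.993783
  F = (M+m)·ẍ + m·l·cosθ·θ̈ − m·l·sinθ·θ̇² = -8.619694 + 0.870980 − -0.033875 = -7.714840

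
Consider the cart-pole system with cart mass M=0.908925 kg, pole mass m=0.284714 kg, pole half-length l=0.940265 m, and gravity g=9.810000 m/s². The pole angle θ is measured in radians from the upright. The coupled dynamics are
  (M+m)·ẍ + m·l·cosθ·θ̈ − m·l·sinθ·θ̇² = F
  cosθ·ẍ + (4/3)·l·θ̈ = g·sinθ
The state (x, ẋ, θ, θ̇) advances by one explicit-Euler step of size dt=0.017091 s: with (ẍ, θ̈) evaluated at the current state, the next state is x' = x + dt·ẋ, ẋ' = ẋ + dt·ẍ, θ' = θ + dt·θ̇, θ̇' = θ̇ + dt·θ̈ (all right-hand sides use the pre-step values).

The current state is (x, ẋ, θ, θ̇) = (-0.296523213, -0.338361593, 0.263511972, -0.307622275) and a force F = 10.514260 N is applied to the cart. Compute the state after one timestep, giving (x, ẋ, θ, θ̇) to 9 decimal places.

(-0.302306151, -0.166624211, 0.258254400, -0.405045035)

sinθ=0.260472894, cosθ=0.965481161
temp = (F + m·l·θ̇²·sinθ)/(M+m) = (10.514260 + 0.006598682)/1.193639 = 8.814104333
θ̈ = (g·sinθ − cosθ·temp)/(l·(4/3 − m·cos²θ/(M+m))) = -5.700237548
ẍ = temp − m·l·θ̈·cosθ/(M+m) = 10.048410365
Euler: x'=-0.296523213+0.017091·-0.338361593=-0.302306151, ẋ'=-0.338361593+0.017091·10.048410365=-0.166624211
       θ'=0.263511972+0.017091·-0.307622275=0.258254400, θ̇'=-0.307622275+0.017091·-5.700237548=-0.405045035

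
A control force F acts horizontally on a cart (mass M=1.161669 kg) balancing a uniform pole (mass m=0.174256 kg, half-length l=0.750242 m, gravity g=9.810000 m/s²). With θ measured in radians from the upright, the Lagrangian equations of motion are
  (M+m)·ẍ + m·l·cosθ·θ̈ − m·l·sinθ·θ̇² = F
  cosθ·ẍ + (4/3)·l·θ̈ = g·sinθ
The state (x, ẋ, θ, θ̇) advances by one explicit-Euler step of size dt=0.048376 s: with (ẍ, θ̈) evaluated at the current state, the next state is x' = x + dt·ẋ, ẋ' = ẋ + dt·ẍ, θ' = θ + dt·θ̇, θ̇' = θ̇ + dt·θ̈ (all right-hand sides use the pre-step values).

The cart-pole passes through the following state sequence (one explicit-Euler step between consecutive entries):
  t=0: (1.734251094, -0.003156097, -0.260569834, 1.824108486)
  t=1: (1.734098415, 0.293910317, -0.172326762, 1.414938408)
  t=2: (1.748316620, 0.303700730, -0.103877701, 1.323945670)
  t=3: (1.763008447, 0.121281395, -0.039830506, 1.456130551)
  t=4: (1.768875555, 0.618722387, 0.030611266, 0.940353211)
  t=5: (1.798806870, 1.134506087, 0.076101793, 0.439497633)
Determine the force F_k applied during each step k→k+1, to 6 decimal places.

step 0→1:
  ẍ = (ẋ'−ẋ)/dt = (0.293910317−-0.003156097)/0.048376 = 6.140781
  θ̈ = (θ̇'−θ̇)/dt = (1.414938408−1.824108486)/0.048376 = -8.458121
  sinθ=-0.257631, cosθ=0.966243
  F = (M+m)·ẍ + m·l·cosθ·θ̈ − m·l·sinθ·θ̇² = 8.203623 + -1.068439 − -0.112070 = 7.247254
step 1→2:
  ẍ = (ẋ'−ẋ)/dt = (0.303700730−0.293910317)/0.048376 = 0.202382
  θ̈ = (θ̇'−θ̇)/dt = (1.323945670−1.414938408)/0.048376 = -1.880948
  sinθ=-0.171475, cosθ=0.985188
  F = (M+m)·ẍ + m·l·cosθ·θ̈ − m·l·sinθ·θ̇² = 0.270367 + -0.242262 − -0.044881 = 0.072986
step 2→3:
  ẍ = (ẋ'−ẋ)/dt = (0.121281395−0.303700730)/0.048376 = -3.770864
  θ̈ = (θ̇'−θ̇)/dt = (1.456130551−1.323945670)/0.048376 = 2.732448
  sinθ=-0.103691, cosθ=0.994610
  F = (M+m)·ẍ + m·l·cosθ·θ̈ − m·l·sinθ·θ̇² = -5.037592 + 0.355299 − -0.023761 = -4.658532
step 3→4:
  ẍ = (ẋ'−ẋ)/dt = (0.618722387−0.121281395)/0.048376 = 10.282805
  θ̈ = (θ̇'−θ̇)/dt = (0.940353211−1.456130551)/0.048376 = -10.661843
  sinθ=-0.039820, cosθ=0.999207
  F = (M+m)·ẍ + m·l·cosθ·θ̈ − m·l·sinθ·θ̇² = 13.737057 + -1.392762 − -0.011038 = 12.355333
step 4→5:
  ẍ = (ẋ'−ẋ)/dt = (1.134506087−0.618722387)/0.048376 = 10.661975
  θ̈ = (θ̇'−θ̇)/dt = (0.439497633−0.940353211)/0.048376 = -10.353390
  sinθ=0.030606, cosθ=0.999532
  F = (M+m)·ẍ + m·l·cosθ·θ̈ − m·l·sinθ·θ̇² = 14.243599 + -1.352908 − 0.003538 = 12.887153

F_0 = 7.247254 N
F_1 = 0.072986 N
F_2 = -4.658532 N
F_3 = 12.355333 N
F_4 = 12.887153 N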